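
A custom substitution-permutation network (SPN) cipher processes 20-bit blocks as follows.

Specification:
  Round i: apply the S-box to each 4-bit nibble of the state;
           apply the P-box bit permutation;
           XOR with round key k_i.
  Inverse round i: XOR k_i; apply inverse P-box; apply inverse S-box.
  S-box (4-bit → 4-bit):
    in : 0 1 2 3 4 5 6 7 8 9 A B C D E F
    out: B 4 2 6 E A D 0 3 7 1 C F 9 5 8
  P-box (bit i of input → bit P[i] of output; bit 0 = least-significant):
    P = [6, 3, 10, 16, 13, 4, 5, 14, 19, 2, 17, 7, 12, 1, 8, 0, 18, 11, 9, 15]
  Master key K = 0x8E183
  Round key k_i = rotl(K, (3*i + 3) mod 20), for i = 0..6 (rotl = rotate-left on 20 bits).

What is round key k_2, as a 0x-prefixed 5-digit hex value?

K = 0x8E183
k_0 = rotl(K, (3*0+3) mod 20) = rotl(K, 3) = 0x70C1C
k_1 = rotl(K, (3*1+3) mod 20) = rotl(K, 6) = 0x860E3
k_2 = rotl(K, (3*2+3) mod 20) = rotl(K, 9) = 0x3071C

0x3071C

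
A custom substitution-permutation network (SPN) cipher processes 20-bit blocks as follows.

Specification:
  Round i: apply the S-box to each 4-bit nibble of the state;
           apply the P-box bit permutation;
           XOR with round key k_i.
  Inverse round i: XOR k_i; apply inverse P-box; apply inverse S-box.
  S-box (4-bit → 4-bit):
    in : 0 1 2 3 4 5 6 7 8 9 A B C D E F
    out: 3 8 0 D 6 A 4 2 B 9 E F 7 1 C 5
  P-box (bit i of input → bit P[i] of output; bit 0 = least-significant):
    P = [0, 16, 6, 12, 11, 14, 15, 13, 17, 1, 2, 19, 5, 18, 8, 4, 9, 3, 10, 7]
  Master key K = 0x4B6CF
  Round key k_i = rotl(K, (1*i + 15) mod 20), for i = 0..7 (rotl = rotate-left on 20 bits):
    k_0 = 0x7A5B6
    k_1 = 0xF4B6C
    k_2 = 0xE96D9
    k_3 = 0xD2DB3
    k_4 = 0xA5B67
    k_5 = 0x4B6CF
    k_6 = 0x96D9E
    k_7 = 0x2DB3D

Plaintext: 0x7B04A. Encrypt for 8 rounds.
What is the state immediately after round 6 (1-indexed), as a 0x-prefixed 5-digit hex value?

s_0 = plaintext = 0x7B04A
s_1 = Round(s_0, k_0) = 0x074CC
s_2 = Round(s_1, k_1) = 0xA8123
s_3 = Round(s_2, k_2) = 0x28220
s_4 = Round(s_3, k_3) = 0x82D82
s_5 = Round(s_4, k_4) = 0x831EF
s_6 = Round(s_5, k_5) = 0xC1536
s_7 = Round(s_6, k_6) = 0x1C3C4
s_8 = Round(s_7, k_7) = 0xD12D9

0xC1536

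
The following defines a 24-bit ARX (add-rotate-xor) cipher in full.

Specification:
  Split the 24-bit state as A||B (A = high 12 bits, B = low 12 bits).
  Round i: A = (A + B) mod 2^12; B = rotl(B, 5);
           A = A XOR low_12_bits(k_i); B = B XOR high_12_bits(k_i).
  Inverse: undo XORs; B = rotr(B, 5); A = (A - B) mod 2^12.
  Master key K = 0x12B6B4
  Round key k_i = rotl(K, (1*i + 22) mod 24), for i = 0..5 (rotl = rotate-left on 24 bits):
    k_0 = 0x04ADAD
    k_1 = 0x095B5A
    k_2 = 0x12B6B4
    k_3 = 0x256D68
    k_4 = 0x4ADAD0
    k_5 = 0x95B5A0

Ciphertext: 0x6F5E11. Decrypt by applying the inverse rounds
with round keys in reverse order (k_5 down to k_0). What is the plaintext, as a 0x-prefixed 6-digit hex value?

0xAE6CDA

s_0 = ciphertext = 0x6F5E11
s_1 = InvRound(s_0, k_5) = 0xE1B53A
s_2 = InvRound(s_1, k_4) = 0x93FB8C
s_3 = InvRound(s_2, k_3) = 0x709D4E
s_4 = InvRound(s_3, k_2) = 0xEDA2E3
s_5 = InvRound(s_4, k_1) = 0xA6DB13
s_6 = InvRound(s_5, k_0) = 0xAE6CDA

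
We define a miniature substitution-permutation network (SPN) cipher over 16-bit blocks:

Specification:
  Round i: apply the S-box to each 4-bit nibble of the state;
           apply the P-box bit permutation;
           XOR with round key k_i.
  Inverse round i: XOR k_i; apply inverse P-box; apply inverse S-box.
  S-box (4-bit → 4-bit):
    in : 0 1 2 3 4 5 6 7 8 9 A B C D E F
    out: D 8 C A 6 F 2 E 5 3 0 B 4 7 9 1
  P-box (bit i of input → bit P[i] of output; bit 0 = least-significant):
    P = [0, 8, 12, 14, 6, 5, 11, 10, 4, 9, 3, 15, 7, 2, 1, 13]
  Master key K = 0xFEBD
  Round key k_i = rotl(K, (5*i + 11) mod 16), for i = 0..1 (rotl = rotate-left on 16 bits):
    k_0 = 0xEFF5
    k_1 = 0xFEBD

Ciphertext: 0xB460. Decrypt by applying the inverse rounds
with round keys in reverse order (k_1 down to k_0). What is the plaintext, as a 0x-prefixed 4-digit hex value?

s_0 = ciphertext = 0xB460
s_1 = InvRound(s_0, k_1) = 0x9D8E
s_2 = InvRound(s_1, k_0) = 0x2D90

0x2D90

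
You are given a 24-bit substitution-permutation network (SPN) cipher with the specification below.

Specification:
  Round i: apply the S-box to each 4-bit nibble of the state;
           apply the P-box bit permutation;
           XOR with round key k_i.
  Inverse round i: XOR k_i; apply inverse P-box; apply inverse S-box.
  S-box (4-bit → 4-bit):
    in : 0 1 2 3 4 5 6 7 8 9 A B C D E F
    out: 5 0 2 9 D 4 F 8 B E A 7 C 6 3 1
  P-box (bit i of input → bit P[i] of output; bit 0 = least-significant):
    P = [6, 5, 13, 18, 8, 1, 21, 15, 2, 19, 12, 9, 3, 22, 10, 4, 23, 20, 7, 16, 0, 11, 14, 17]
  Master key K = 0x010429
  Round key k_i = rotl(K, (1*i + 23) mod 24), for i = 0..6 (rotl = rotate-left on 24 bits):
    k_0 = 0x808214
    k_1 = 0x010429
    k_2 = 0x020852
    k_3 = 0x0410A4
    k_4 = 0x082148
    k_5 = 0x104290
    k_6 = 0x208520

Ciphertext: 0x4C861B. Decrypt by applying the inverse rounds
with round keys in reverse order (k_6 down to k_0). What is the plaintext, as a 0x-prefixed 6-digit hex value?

0xD473AA

s_0 = ciphertext = 0x4C861B
s_1 = InvRound(s_0, k_6) = 0xF18ABA
s_2 = InvRound(s_1, k_5) = 0xD3E192
s_3 = InvRound(s_2, k_4) = 0xC682AF
s_4 = InvRound(s_3, k_3) = 0x3FECA1
s_5 = InvRound(s_4, k_2) = 0x09C296
s_6 = InvRound(s_5, k_1) = 0x0548A2
s_7 = InvRound(s_6, k_0) = 0xD473AA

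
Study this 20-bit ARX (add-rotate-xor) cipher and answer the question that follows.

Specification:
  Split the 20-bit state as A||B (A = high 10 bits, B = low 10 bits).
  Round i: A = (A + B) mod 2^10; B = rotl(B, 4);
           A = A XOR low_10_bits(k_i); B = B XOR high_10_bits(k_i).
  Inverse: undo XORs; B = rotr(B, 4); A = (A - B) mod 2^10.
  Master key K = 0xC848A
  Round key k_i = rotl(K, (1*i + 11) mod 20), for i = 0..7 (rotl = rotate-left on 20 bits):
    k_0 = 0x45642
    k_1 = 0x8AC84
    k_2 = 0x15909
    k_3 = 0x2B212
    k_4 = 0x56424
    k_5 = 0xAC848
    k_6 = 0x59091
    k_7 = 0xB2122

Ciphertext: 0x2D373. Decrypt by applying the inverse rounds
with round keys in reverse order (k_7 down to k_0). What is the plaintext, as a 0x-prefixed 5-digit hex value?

s_0 = ciphertext = 0x2D373
s_1 = InvRound(s_0, k_7) = 0xAEEDB
s_2 = InvRound(s_1, k_6) = 0x8BFFB
s_3 = InvRound(s_2, k_5) = 0x04E54
s_4 = InvRound(s_3, k_4) = 0x31F70
s_5 = InvRound(s_4, k_3) = 0xE633D
s_6 = InvRound(s_5, k_2) = 0xE6EF6
s_7 = InvRound(s_6, k_1) = 0xF4B4D
s_8 = InvRound(s_7, k_0) = 0xDAE25

0xDAE25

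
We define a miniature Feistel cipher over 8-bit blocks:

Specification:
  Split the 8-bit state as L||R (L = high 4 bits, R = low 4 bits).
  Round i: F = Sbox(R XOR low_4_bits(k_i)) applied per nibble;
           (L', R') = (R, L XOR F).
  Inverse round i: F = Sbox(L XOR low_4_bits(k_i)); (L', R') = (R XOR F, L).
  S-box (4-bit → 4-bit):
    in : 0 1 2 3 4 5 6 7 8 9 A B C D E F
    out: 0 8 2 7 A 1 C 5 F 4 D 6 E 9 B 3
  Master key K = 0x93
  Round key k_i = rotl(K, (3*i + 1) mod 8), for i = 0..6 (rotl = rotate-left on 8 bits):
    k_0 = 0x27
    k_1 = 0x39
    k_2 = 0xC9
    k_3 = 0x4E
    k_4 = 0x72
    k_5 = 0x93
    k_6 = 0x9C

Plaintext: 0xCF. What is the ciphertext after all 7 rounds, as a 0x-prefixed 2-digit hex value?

0x98

s_0 = plaintext = 0xCF
s_1 = Round(s_0, k_0) = 0xF3
s_2 = Round(s_1, k_1) = 0x32
s_3 = Round(s_2, k_2) = 0x25
s_4 = Round(s_3, k_3) = 0x54
s_5 = Round(s_4, k_4) = 0x49
s_6 = Round(s_5, k_5) = 0x99
s_7 = Round(s_6, k_6) = 0x98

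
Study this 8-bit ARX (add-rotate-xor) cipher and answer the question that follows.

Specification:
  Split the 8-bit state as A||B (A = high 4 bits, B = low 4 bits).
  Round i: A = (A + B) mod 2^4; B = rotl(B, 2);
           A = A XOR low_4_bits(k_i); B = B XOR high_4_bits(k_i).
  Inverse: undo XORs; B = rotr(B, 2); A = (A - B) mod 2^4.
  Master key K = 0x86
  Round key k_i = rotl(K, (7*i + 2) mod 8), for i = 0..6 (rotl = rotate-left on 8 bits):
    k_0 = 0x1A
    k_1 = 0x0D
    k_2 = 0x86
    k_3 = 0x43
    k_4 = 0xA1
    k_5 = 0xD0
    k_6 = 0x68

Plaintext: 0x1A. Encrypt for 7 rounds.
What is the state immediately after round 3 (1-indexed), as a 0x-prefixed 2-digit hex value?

0x93

s_0 = plaintext = 0x1A
s_1 = Round(s_0, k_0) = 0x1B
s_2 = Round(s_1, k_1) = 0x1E
s_3 = Round(s_2, k_2) = 0x93
s_4 = Round(s_3, k_3) = 0xF8
s_5 = Round(s_4, k_4) = 0x68
s_6 = Round(s_5, k_5) = 0xEF
s_7 = Round(s_6, k_6) = 0x59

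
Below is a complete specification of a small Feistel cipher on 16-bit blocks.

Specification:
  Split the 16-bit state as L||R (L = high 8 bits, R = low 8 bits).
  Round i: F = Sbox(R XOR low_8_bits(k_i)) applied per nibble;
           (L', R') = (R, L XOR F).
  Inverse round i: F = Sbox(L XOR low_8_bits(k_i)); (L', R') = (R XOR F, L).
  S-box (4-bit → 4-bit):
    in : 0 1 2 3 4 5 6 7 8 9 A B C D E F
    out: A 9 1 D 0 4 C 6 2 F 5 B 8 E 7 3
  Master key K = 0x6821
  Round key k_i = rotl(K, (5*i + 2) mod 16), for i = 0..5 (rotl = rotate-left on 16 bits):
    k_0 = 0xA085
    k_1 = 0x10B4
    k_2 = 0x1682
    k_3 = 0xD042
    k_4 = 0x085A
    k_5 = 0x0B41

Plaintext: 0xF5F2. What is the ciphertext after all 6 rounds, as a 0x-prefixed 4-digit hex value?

s_0 = plaintext = 0xF5F2
s_1 = Round(s_0, k_0) = 0xF293
s_2 = Round(s_1, k_1) = 0x93E4
s_3 = Round(s_2, k_2) = 0xE45F
s_4 = Round(s_3, k_3) = 0x5F7A
s_5 = Round(s_4, k_4) = 0x7A45
s_6 = Round(s_5, k_5) = 0x45DA

0x45DA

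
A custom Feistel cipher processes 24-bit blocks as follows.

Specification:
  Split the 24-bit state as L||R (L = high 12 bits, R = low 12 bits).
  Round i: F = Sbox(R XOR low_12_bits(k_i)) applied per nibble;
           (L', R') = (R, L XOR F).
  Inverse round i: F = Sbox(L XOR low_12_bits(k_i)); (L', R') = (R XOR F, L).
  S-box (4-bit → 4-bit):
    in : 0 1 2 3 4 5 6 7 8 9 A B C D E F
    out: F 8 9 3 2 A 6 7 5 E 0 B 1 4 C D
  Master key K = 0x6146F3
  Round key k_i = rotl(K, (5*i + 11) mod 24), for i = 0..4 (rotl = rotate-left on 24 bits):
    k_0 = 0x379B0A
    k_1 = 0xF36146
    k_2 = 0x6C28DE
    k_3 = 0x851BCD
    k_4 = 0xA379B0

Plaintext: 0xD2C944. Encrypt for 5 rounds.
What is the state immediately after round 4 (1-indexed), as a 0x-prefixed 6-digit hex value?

s_0 = plaintext = 0xD2C944
s_1 = Round(s_0, k_0) = 0x944400
s_2 = Round(s_1, k_1) = 0x400362
s_3 = Round(s_2, k_2) = 0x362FB1
s_4 = Round(s_3, k_3) = 0xFB1113
s_5 = Round(s_4, k_4) = 0x113AB2

0xFB1113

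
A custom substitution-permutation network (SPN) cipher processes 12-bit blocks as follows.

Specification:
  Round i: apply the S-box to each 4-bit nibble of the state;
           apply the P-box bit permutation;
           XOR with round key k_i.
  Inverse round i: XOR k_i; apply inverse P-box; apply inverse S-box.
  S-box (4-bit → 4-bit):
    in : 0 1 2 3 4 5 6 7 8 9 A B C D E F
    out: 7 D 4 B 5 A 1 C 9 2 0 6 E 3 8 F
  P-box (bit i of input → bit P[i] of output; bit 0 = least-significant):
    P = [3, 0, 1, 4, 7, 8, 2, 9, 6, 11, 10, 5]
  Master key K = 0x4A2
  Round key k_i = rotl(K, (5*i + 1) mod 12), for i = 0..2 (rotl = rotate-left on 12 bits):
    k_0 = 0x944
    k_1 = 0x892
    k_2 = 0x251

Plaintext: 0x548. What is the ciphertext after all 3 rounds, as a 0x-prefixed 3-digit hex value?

s_0 = plaintext = 0x548
s_1 = Round(s_0, k_0) = 0x1F8
s_2 = Round(s_1, k_1) = 0xF6E
s_3 = Round(s_2, k_2) = 0xEA1

0xEA1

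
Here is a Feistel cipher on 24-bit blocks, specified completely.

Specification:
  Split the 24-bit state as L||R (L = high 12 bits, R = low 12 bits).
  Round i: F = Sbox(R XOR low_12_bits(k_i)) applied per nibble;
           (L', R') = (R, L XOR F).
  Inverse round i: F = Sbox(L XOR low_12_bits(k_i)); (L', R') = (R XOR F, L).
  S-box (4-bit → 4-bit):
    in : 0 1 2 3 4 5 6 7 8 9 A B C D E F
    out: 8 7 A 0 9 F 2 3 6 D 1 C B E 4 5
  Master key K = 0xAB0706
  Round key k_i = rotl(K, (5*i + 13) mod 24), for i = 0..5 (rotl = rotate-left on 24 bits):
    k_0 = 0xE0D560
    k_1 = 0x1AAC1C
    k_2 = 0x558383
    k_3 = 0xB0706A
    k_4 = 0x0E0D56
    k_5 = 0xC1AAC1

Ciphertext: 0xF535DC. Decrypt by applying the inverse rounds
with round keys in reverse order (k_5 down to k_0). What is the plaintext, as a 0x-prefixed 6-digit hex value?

0x9D407F

s_0 = ciphertext = 0xF535DC
s_1 = InvRound(s_0, k_5) = 0xA06F53
s_2 = InvRound(s_1, k_4) = 0xCABA06
s_3 = InvRound(s_2, k_3) = 0x1B1CAB
s_4 = InvRound(s_3, k_2) = 0x6A11B1
s_5 = InvRound(s_4, k_1) = 0x07F6A1
s_6 = InvRound(s_5, k_0) = 0x9D407F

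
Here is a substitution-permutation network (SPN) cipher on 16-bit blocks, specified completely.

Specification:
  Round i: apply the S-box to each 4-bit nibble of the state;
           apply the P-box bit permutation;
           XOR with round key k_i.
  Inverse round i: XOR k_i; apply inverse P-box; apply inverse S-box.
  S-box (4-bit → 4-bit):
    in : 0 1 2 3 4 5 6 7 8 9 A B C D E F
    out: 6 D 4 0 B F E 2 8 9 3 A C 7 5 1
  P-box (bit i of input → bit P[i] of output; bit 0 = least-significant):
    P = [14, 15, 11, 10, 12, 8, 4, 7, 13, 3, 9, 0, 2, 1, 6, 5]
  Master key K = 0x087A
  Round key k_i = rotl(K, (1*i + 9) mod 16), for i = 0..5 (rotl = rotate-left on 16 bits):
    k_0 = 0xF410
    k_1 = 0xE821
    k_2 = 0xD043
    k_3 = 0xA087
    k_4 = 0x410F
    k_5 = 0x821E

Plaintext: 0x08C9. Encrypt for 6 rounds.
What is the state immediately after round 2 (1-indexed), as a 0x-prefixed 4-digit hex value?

s_0 = plaintext = 0x08C9
s_1 = Round(s_0, k_0) = 0xB0C3
s_2 = Round(s_1, k_1) = 0xEA9B
s_3 = Round(s_2, k_2) = 0x648F
s_4 = Round(s_3, k_3) = 0xC06C
s_5 = Round(s_4, k_4) = 0x4EF7
s_6 = Round(s_5, k_5) = 0x3038

0xEA9B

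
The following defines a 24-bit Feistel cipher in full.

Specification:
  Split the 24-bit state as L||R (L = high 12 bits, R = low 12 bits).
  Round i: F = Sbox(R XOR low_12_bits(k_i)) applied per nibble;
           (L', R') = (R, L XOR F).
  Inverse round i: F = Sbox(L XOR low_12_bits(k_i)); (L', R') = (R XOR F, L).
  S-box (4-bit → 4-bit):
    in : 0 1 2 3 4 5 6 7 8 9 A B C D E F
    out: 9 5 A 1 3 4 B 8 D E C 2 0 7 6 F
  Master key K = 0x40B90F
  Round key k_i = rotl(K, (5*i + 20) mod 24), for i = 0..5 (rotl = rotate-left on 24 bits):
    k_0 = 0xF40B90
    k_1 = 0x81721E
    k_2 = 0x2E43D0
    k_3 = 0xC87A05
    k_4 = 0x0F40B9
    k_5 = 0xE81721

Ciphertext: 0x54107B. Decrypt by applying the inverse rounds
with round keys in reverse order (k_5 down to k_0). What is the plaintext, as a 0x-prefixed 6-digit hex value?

s_0 = ciphertext = 0x54107B
s_1 = InvRound(s_0, k_5) = 0xAC2541
s_2 = InvRound(s_1, k_4) = 0x9C3AC2
s_3 = InvRound(s_2, k_3) = 0xBC99C3
s_4 = InvRound(s_3, k_2) = 0x49DBC9
s_5 = InvRound(s_4, k_1) = 0x01849D
s_6 = InvRound(s_5, k_0) = 0x640018

0x640018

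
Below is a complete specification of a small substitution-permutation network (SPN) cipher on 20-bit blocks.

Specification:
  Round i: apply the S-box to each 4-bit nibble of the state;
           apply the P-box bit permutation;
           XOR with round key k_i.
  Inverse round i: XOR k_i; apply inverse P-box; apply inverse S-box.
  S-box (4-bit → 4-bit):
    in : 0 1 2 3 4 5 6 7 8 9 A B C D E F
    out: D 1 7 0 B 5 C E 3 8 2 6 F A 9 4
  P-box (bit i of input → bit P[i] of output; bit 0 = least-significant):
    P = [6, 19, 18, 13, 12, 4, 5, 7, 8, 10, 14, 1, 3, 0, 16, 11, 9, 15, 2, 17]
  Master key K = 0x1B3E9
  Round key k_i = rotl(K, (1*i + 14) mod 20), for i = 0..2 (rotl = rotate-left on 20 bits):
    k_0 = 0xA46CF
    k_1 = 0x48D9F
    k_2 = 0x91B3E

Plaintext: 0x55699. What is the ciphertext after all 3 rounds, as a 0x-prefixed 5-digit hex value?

s_0 = plaintext = 0x55699
s_1 = Round(s_0, k_0) = 0xB2441
s_2 = Round(s_1, k_1) = 0x51840
s_3 = Round(s_2, k_2) = 0xD2CE2

0xD2CE2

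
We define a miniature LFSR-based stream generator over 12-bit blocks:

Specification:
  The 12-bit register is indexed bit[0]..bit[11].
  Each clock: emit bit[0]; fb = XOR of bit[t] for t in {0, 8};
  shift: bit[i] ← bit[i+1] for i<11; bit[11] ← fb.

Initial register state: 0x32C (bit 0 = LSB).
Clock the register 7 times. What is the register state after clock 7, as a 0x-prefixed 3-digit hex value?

0xBE6

reg_0 = 0x32C
clock 1: out=0, reg = 0x996
clock 2: out=0, reg = 0xCCB
clock 3: out=1, reg = 0xE65
clock 4: out=1, reg = 0xF32
clock 5: out=0, reg = 0xF99
clock 6: out=1, reg = 0x7CC
clock 7: out=0, reg = 0xBE6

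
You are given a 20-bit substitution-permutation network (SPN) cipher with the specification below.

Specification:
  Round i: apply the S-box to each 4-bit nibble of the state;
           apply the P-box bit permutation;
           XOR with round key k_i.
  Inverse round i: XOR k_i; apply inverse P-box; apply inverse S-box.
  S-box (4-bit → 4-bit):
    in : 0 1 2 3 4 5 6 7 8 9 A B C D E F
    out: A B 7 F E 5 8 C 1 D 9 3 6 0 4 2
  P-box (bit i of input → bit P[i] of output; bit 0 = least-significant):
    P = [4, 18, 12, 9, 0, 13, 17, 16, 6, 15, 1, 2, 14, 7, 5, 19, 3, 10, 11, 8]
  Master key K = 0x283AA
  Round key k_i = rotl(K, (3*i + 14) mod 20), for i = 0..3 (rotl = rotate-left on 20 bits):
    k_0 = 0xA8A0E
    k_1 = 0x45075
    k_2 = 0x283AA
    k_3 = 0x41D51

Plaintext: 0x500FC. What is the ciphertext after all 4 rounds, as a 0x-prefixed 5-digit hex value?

s_0 = plaintext = 0x500FC
s_1 = Round(s_0, k_0) = 0x63282
s_2 = Round(s_1, k_1) = 0x88186
s_3 = Round(s_2, k_2) = 0x241E7
s_4 = Round(s_3, k_3) = 0xE83BD

0xE83BD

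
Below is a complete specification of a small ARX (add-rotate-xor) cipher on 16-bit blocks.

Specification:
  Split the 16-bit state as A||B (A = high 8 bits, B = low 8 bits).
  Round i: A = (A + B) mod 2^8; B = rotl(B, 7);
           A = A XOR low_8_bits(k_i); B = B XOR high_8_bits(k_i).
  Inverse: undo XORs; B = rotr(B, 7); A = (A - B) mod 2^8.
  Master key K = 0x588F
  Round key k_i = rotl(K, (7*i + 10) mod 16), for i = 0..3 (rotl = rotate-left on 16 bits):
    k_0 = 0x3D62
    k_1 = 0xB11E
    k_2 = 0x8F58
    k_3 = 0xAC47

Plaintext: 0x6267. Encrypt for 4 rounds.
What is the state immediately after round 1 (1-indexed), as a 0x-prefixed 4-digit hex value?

0xAB8E

s_0 = plaintext = 0x6267
s_1 = Round(s_0, k_0) = 0xAB8E
s_2 = Round(s_1, k_1) = 0x27F6
s_3 = Round(s_2, k_2) = 0x45F4
s_4 = Round(s_3, k_3) = 0x7ED6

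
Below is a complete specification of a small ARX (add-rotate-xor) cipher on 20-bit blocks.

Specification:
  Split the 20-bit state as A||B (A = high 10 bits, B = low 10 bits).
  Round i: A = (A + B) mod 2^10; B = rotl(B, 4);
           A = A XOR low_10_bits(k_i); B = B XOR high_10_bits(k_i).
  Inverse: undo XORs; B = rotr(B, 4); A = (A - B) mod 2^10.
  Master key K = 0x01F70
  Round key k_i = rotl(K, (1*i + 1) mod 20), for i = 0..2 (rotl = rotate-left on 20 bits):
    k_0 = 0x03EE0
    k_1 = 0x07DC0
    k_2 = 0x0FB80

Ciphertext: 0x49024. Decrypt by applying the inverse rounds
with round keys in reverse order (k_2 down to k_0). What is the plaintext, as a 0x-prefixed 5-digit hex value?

0xC81BA

s_0 = ciphertext = 0x49024
s_1 = InvRound(s_0, k_2) = 0x08E81
s_2 = InvRound(s_1, k_1) = 0x8EBA9
s_3 = InvRound(s_2, k_0) = 0xC81BA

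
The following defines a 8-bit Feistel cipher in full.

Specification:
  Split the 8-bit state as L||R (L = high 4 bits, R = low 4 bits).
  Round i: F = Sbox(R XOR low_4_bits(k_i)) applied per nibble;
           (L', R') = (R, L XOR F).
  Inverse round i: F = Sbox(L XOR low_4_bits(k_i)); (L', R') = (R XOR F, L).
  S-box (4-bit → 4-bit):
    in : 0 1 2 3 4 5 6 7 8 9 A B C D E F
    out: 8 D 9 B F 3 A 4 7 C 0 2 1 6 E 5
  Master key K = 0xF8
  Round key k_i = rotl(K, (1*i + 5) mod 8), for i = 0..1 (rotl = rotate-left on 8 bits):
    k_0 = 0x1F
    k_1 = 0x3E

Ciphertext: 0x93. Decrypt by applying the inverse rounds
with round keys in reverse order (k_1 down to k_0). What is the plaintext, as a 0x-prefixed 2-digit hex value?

0xE7

s_0 = ciphertext = 0x93
s_1 = InvRound(s_0, k_1) = 0x79
s_2 = InvRound(s_1, k_0) = 0xE7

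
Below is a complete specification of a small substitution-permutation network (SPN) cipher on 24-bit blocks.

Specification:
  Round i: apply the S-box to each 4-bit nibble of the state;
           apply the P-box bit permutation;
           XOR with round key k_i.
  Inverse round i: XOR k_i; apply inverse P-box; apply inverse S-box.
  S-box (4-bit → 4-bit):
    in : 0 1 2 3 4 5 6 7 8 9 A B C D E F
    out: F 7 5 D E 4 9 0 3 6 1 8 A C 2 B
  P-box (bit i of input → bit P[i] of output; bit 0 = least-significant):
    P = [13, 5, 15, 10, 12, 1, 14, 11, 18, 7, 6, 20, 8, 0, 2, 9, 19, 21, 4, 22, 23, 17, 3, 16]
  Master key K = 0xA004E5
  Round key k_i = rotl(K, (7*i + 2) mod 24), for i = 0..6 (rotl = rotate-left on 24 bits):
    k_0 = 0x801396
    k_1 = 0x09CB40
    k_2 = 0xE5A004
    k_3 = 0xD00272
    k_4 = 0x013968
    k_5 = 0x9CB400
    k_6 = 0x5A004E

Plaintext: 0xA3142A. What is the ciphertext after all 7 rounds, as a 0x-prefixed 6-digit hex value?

s_0 = plaintext = 0xA3142A
s_1 = Round(s_0, k_0) = 0x586243
s_2 = Round(s_1, k_1) = 0x25240A
s_3 = Round(s_2, k_2) = 0x75D9DA
s_4 = Round(s_3, k_3) = 0xD068A6
s_5 = Round(s_4, k_4) = 0x6C0EF0
s_6 = Round(s_5, k_5) = 0x7D0BA7
s_7 = Round(s_6, k_6) = 0x0A135B

0x0A135B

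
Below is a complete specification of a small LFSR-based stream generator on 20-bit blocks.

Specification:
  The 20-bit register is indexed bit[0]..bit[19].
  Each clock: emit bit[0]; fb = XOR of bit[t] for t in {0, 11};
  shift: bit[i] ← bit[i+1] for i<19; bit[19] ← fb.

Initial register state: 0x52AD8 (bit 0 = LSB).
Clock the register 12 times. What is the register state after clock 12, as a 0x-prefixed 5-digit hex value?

0x07D52

reg_0 = 0x52AD8
clock 1: out=0, reg = 0xA956C
clock 2: out=0, reg = 0x54AB6
clock 3: out=0, reg = 0xAA55B
clock 4: out=1, reg = 0xD52AD
clock 5: out=1, reg = 0xEA956
clock 6: out=0, reg = 0xF54AB
clock 7: out=1, reg = 0xFAA55
clock 8: out=1, reg = 0x7D52A
clock 9: out=0, reg = 0x3EA95
clock 10: out=1, reg = 0x1F54A
clock 11: out=0, reg = 0x0FAA5
clock 12: out=1, reg = 0x07D52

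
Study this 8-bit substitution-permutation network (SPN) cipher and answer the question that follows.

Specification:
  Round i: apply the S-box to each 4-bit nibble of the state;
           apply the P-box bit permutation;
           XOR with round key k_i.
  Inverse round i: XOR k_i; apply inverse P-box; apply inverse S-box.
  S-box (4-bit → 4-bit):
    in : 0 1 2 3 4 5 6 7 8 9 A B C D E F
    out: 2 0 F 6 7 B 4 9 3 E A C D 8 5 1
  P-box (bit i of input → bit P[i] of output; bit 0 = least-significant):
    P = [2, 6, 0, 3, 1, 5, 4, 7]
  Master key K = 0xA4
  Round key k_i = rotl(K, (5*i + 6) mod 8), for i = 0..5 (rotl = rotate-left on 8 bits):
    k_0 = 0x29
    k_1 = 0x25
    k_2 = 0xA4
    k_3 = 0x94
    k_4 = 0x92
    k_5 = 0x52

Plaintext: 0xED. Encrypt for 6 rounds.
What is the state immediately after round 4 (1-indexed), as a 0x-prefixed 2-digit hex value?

s_0 = plaintext = 0xED
s_1 = Round(s_0, k_0) = 0x33
s_2 = Round(s_1, k_1) = 0x54
s_3 = Round(s_2, k_2) = 0x43
s_4 = Round(s_3, k_3) = 0xE7
s_5 = Round(s_4, k_4) = 0x8C
s_6 = Round(s_5, k_5) = 0x7D

0xE7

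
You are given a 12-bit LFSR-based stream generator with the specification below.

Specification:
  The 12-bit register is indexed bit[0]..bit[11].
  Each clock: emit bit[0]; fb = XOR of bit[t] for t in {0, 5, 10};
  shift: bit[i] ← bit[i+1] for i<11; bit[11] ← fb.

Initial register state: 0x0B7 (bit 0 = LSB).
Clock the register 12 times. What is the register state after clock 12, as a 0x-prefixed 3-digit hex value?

0x6DA

reg_0 = 0x0B7
clock 1: out=1, reg = 0x05B
clock 2: out=1, reg = 0x82D
clock 3: out=1, reg = 0x416
clock 4: out=0, reg = 0xA0B
clock 5: out=1, reg = 0xD05
clock 6: out=1, reg = 0x682
clock 7: out=0, reg = 0xB41
clock 8: out=1, reg = 0xDA0
clock 9: out=0, reg = 0x6D0
clock 10: out=0, reg = 0xB68
clock 11: out=0, reg = 0xDB4
clock 12: out=0, reg = 0x6DA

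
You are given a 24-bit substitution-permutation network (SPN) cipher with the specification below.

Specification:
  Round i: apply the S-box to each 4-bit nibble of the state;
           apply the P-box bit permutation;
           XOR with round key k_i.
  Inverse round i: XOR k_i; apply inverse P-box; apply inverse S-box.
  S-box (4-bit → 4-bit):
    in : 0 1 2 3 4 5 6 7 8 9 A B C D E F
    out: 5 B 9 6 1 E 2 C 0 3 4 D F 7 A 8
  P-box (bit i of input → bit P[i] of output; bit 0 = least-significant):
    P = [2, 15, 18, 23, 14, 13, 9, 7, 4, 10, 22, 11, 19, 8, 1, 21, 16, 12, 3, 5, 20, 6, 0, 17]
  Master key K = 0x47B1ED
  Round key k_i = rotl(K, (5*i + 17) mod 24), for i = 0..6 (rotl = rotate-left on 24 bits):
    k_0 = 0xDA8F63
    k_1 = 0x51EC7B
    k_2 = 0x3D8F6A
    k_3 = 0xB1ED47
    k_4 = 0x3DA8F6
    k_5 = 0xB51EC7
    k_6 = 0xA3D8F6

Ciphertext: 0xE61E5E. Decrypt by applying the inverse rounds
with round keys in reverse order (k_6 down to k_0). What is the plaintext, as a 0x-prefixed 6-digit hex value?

s_0 = ciphertext = 0xE61E5E
s_1 = InvRound(s_0, k_6) = 0x8B83B3
s_2 = InvRound(s_1, k_5) = 0x1E118D
s_3 = InvRound(s_2, k_4) = 0x5C5266
s_4 = InvRound(s_3, k_3) = 0xA11535
s_5 = InvRound(s_4, k_2) = 0xD302AC
s_6 = InvRound(s_5, k_1) = 0x58A1C1
s_7 = InvRound(s_6, k_0) = 0xFFAE5F

0xFFAE5F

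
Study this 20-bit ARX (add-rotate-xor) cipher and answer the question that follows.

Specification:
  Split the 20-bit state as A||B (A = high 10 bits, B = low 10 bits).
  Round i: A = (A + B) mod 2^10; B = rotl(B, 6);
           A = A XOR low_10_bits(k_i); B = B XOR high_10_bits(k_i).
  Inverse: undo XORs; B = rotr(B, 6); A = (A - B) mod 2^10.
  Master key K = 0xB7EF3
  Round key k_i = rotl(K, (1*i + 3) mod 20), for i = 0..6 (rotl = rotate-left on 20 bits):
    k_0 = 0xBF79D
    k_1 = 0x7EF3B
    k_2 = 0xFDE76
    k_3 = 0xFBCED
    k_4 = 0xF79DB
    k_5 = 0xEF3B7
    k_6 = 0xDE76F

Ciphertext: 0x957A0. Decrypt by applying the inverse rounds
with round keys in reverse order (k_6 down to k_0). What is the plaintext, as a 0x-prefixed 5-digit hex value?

0x341A2

s_0 = ciphertext = 0x957A0
s_1 = InvRound(s_0, k_6) = 0xE9D93
s_2 = InvRound(s_1, k_5) = 0x462F8
s_3 = InvRound(s_2, k_4) = 0x97E64
s_4 = InvRound(s_3, k_3) = 0x7F0B6
s_5 = InvRound(s_4, k_2) = 0xDB41D
s_6 = InvRound(s_5, k_1) = 0x7BE67
s_7 = InvRound(s_6, k_0) = 0x341A2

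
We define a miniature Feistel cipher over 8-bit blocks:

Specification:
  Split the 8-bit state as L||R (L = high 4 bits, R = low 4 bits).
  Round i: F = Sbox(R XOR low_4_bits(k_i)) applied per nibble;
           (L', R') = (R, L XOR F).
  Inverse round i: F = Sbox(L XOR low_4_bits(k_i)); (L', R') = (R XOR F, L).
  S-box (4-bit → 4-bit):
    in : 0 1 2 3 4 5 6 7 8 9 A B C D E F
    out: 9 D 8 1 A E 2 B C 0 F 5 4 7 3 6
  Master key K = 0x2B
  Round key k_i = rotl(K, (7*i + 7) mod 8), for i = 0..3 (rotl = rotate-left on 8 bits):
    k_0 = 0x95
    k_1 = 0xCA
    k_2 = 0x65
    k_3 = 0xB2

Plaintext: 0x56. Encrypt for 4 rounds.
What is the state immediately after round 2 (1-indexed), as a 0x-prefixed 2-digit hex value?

s_0 = plaintext = 0x56
s_1 = Round(s_0, k_0) = 0x64
s_2 = Round(s_1, k_1) = 0x45
s_3 = Round(s_2, k_2) = 0x5D
s_4 = Round(s_3, k_3) = 0xD3

0x45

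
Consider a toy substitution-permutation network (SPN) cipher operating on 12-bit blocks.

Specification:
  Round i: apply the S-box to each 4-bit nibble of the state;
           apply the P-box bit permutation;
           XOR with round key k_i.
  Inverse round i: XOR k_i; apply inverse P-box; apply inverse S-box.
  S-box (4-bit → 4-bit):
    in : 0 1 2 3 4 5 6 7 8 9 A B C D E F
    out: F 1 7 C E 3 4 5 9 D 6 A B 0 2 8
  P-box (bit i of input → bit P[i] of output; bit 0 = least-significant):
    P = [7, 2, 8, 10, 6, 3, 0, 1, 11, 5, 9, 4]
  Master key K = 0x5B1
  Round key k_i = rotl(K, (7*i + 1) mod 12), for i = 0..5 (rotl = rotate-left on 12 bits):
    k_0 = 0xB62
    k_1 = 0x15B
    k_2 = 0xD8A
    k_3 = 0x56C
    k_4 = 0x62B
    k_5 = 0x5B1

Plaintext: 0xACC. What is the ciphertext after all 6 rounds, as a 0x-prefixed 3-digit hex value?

s_0 = plaintext = 0xACC
s_1 = Round(s_0, k_0) = 0xD8C
s_2 = Round(s_1, k_1) = 0x59D
s_3 = Round(s_2, k_2) = 0x5E9
s_4 = Round(s_3, k_3) = 0x8C4
s_5 = Round(s_4, k_4) = 0xB75
s_6 = Round(s_5, k_5) = 0x544

0x544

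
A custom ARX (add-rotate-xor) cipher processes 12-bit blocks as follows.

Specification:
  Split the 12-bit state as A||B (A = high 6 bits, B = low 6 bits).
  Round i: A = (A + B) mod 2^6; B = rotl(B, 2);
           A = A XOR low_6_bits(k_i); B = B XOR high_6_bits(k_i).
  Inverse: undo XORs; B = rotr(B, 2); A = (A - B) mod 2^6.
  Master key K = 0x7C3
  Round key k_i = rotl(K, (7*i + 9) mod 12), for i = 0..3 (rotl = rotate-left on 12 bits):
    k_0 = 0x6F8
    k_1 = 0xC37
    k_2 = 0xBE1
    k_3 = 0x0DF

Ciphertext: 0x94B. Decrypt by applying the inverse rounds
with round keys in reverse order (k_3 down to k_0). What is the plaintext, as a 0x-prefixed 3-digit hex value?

s_0 = ciphertext = 0x94B
s_1 = InvRound(s_0, k_3) = 0xE02
s_2 = InvRound(s_1, k_2) = 0xF9B
s_3 = InvRound(s_2, k_1) = 0x3FA
s_4 = InvRound(s_3, k_0) = 0x7D8

0x7D8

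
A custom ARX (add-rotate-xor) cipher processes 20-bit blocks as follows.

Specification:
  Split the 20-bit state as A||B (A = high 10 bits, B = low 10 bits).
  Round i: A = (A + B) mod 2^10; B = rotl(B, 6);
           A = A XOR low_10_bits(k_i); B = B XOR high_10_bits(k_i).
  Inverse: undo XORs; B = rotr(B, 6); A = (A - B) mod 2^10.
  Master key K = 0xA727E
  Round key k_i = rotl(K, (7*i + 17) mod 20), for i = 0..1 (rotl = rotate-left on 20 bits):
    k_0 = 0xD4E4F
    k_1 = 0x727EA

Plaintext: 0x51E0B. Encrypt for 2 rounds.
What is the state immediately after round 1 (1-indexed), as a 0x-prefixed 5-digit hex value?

0x475B3

s_0 = plaintext = 0x51E0B
s_1 = Round(s_0, k_0) = 0x475B3
s_2 = Round(s_1, k_1) = 0x4E912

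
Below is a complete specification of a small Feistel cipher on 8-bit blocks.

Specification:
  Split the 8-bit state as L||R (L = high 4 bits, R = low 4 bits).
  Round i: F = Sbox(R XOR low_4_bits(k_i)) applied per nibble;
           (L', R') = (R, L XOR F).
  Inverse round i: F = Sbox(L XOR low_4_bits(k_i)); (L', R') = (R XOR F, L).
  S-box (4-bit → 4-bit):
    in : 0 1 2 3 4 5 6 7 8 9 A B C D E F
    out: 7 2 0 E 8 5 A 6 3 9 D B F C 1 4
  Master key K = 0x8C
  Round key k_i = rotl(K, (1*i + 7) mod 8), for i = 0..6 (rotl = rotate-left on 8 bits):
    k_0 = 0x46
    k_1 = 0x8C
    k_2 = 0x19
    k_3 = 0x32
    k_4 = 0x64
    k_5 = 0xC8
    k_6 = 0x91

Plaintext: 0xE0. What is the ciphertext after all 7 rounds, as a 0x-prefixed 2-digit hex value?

0x95

s_0 = plaintext = 0xE0
s_1 = Round(s_0, k_0) = 0x04
s_2 = Round(s_1, k_1) = 0x43
s_3 = Round(s_2, k_2) = 0x39
s_4 = Round(s_3, k_3) = 0x98
s_5 = Round(s_4, k_4) = 0x86
s_6 = Round(s_5, k_5) = 0x69
s_7 = Round(s_6, k_6) = 0x95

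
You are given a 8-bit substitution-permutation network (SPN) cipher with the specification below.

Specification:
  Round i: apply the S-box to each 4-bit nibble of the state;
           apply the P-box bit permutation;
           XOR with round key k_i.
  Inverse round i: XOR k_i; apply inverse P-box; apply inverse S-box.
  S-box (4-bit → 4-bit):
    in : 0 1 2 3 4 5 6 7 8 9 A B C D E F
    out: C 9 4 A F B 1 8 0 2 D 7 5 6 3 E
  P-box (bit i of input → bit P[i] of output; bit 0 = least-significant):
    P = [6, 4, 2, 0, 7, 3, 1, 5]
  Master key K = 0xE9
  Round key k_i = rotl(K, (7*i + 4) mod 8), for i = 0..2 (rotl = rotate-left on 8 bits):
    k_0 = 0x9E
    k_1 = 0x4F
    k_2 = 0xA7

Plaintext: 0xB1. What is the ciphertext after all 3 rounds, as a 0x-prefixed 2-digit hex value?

0x6D

s_0 = plaintext = 0xB1
s_1 = Round(s_0, k_0) = 0x55
s_2 = Round(s_1, k_1) = 0xB6
s_3 = Round(s_2, k_2) = 0x6D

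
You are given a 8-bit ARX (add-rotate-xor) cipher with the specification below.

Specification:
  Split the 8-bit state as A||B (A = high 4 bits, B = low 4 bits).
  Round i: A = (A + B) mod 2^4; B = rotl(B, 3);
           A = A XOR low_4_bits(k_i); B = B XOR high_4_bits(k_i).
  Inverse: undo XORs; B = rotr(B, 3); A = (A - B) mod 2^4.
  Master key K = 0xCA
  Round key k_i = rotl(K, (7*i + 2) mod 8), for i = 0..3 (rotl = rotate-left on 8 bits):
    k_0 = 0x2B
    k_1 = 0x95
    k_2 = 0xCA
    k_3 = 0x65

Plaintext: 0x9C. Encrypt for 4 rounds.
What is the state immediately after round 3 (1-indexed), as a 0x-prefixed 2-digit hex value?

0x81

s_0 = plaintext = 0x9C
s_1 = Round(s_0, k_0) = 0xE4
s_2 = Round(s_1, k_1) = 0x7B
s_3 = Round(s_2, k_2) = 0x81
s_4 = Round(s_3, k_3) = 0xCE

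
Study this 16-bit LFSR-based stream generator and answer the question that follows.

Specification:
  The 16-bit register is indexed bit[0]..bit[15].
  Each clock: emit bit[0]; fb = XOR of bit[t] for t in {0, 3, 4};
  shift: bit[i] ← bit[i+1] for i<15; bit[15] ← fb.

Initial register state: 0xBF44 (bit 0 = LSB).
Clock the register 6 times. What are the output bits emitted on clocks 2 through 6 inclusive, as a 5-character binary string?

reg_0 = 0xBF44
clock 1: out=0, reg = 0x5FA2
clock 2: out=0, reg = 0x2FD1
clock 3: out=1, reg = 0x17E8
clock 4: out=0, reg = 0x8BF4
clock 5: out=0, reg = 0xC5FA
clock 6: out=0, reg = 0x62FD

01000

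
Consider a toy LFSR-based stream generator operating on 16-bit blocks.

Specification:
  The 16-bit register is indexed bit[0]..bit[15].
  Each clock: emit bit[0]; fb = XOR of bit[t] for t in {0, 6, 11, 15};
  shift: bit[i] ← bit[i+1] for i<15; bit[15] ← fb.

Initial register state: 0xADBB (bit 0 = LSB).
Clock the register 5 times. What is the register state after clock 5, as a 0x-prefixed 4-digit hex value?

0xBD6D

reg_0 = 0xADBB
clock 1: out=1, reg = 0xD6DD
clock 2: out=1, reg = 0xEB6E
clock 3: out=0, reg = 0xF5B7
clock 4: out=1, reg = 0x7ADB
clock 5: out=1, reg = 0xBD6D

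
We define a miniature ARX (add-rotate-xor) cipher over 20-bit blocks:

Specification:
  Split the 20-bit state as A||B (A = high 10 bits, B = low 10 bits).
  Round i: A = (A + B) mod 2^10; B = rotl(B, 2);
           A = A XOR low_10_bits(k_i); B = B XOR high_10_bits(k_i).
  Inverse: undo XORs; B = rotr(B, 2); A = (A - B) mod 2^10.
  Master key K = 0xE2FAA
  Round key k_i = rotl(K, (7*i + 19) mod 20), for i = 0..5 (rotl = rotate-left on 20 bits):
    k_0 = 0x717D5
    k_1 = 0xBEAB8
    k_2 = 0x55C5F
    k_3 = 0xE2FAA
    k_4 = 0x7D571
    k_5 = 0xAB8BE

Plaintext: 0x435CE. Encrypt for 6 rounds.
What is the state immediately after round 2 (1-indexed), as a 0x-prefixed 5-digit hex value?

s_0 = plaintext = 0x435CE
s_1 = Round(s_0, k_0) = 0x43AFC
s_2 = Round(s_1, k_1) = 0xAC908
s_3 = Round(s_2, k_2) = 0xF9576
s_4 = Round(s_3, k_3) = 0xBC652
s_5 = Round(s_4, k_4) = 0x0C8BF
s_6 = Round(s_5, k_5) = 0x13C52

0xAC908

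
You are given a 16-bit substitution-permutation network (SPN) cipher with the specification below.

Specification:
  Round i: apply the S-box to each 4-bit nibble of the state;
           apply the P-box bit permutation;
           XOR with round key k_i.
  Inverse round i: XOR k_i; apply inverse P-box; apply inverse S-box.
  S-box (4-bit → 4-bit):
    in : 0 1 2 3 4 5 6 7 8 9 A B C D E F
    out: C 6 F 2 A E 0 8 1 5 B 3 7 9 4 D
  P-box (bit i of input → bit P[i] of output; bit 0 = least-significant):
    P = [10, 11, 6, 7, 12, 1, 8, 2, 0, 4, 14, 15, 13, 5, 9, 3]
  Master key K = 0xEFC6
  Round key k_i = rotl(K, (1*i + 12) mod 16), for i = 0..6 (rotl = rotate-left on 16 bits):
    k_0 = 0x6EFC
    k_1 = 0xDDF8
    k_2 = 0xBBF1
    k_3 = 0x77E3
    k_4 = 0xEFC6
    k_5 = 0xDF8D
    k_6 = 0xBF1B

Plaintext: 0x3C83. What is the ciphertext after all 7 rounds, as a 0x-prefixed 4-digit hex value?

0x4E95

s_0 = plaintext = 0x3C83
s_1 = Round(s_0, k_0) = 0x36CD
s_2 = Round(s_1, k_1) = 0xC85A
s_3 = Round(s_2, k_2) = 0x9456
s_4 = Round(s_3, k_3) = 0xD4F5
s_5 = Round(s_4, k_4) = 0x561A
s_6 = Round(s_5, k_5) = 0xD027
s_7 = Round(s_6, k_6) = 0x4E95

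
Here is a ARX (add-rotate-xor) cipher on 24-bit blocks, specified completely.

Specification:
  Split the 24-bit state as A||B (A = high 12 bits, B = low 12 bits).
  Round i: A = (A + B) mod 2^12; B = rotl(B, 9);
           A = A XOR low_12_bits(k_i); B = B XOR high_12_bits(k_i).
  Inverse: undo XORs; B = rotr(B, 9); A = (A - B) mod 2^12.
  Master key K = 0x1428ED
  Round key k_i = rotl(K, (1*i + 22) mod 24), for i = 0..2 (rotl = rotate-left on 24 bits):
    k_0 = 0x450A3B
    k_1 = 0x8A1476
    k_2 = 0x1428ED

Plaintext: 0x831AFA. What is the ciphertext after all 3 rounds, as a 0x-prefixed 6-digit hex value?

0xC04192

s_0 = plaintext = 0x831AFA
s_1 = Round(s_0, k_0) = 0x91010F
s_2 = Round(s_1, k_1) = 0xE69680
s_3 = Round(s_2, k_2) = 0xC04192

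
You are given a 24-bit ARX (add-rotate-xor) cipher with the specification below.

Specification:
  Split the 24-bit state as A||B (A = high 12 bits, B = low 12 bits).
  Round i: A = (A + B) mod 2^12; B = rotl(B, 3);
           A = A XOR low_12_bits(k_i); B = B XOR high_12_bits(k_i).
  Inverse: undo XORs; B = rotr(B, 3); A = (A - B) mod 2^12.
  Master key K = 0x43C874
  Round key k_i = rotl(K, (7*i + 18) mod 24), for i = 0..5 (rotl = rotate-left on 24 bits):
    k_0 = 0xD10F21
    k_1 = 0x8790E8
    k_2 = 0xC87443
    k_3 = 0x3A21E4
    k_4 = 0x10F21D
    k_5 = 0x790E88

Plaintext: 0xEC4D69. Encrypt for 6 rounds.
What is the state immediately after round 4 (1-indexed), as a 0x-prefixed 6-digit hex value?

s_0 = plaintext = 0xEC4D69
s_1 = Round(s_0, k_0) = 0x30C65E
s_2 = Round(s_1, k_1) = 0x982A8A
s_3 = Round(s_2, k_2) = 0x04F8D2
s_4 = Round(s_3, k_3) = 0x8C5536
s_5 = Round(s_4, k_4) = 0xFE68BD
s_6 = Round(s_5, k_5) = 0x62B27C

0x8C5536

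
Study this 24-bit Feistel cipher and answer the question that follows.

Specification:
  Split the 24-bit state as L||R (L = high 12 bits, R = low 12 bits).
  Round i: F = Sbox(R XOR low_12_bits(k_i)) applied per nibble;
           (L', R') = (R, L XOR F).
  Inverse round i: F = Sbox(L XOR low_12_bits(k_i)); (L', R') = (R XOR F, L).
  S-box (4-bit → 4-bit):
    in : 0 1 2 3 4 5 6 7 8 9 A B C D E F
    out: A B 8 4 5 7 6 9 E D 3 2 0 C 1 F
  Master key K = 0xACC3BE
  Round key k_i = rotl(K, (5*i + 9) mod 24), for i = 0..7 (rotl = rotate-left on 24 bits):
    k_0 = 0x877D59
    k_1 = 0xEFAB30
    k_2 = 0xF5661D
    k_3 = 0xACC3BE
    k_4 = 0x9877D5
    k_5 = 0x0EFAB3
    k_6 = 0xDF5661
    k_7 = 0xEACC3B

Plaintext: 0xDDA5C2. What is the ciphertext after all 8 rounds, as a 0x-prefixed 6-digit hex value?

0xC3A6C2

s_0 = plaintext = 0xDDA5C2
s_1 = Round(s_0, k_0) = 0x5C2308
s_2 = Round(s_1, k_1) = 0x308B8C
s_3 = Round(s_2, k_2) = 0xB8CFD3
s_4 = Round(s_3, k_3) = 0xFD3BE0
s_5 = Round(s_4, k_4) = 0xBE0F94
s_6 = Round(s_5, k_5) = 0xF94C69
s_7 = Round(s_6, k_6) = 0xC69C3A
s_8 = Round(s_7, k_7) = 0xC3A6C2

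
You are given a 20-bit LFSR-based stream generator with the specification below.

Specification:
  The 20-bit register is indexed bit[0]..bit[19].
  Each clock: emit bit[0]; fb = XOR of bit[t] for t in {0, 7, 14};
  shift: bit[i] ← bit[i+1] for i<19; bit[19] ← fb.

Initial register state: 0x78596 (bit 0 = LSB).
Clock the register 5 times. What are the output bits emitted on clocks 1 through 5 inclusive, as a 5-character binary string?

01101

reg_0 = 0x78596
clock 1: out=0, reg = 0xBC2CB
clock 2: out=1, reg = 0xDE165
clock 3: out=1, reg = 0x6F0B2
clock 4: out=0, reg = 0x37859
clock 5: out=1, reg = 0x1BC2C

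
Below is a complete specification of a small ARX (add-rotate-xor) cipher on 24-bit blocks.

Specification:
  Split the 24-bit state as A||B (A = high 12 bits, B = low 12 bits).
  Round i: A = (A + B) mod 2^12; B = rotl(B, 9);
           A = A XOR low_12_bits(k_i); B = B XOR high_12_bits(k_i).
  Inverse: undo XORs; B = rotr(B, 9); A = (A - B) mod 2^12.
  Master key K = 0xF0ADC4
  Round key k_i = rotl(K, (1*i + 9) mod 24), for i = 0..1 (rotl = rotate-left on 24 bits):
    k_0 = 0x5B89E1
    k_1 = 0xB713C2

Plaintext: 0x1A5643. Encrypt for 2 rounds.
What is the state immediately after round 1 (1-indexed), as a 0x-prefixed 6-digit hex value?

0xE09370

s_0 = plaintext = 0x1A5643
s_1 = Round(s_0, k_0) = 0xE09370
s_2 = Round(s_1, k_1) = 0x2BBB1F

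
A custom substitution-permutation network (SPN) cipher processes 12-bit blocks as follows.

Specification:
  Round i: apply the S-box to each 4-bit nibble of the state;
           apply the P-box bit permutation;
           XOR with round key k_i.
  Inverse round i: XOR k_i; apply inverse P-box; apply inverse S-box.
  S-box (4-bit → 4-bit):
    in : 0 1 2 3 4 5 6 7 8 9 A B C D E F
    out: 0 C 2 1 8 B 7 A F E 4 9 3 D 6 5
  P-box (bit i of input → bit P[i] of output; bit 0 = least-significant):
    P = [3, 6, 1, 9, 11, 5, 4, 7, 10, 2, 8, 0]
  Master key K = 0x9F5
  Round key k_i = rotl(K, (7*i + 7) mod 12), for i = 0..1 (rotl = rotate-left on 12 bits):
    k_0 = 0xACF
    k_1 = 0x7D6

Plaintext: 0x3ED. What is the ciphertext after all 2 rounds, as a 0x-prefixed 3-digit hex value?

0x98A

s_0 = plaintext = 0x3ED
s_1 = Round(s_0, k_0) = 0xCF5
s_2 = Round(s_1, k_1) = 0x98A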